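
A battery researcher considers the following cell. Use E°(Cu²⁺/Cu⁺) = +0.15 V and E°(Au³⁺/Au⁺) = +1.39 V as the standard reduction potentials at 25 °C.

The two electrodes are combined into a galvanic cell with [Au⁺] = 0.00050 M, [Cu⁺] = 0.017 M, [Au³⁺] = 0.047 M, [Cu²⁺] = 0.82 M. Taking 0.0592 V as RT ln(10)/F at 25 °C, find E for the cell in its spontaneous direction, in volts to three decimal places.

+1.199 V

Au³⁺/Au⁺ is the cathode (higher E°), Cu²⁺/Cu⁺ the anode: E°cell = +1.39 − (+0.15) = +1.24 V, n = 2.
Overall: Au³⁺(aq) + 2 Cu⁺(aq) → Au⁺(aq) + 2 Cu²⁺(aq)
Q = [Au⁺]·[Cu²⁺]^2 / ([Au³⁺]·[Cu⁺]^2); log Q = 1.394.
E = E° − (0.0592/n) log Q = +1.24 − (0.0592/2)(1.394) = +1.199 V.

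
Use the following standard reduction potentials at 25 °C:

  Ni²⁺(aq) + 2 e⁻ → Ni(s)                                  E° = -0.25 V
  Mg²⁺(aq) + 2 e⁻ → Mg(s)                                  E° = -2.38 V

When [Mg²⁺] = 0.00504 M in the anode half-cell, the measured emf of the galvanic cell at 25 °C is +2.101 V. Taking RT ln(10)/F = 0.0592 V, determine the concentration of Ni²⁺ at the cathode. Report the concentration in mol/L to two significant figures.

Ni²⁺/Ni is the cathode, Mg²⁺/Mg the anode: E°cell = +2.13 V, n = 2.
Overall reaction: Ni²⁺(aq) + Mg(s) → Ni(s) + Mg²⁺(aq); Q = [Mg²⁺]^1/[Ni²⁺]^1.
From E = E° − (0.0592/n) log Q: log Q = (E° − E)·n/0.0592 = (+2.13 − (+2.101))·2/0.0592 = 0.9797.
So 1·log[Ni²⁺] = 1·log(0.00504) − log Q = -2.2976 − (0.9797) = -3.2773; [Ni²⁺] = 10^(-3.2773) ≈ 0.00053 M.

0.00053 M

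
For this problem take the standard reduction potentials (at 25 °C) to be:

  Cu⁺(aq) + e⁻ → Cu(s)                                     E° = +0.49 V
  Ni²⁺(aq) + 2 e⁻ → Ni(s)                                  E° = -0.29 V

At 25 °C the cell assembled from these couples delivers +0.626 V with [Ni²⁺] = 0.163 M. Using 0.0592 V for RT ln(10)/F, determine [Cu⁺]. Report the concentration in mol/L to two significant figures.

0.0010 M

Cu⁺/Cu is the cathode, Ni²⁺/Ni the anode: E°cell = +0.78 V, n = 2.
Overall reaction: 2 Cu⁺(aq) + Ni(s) → 2 Cu(s) + Ni²⁺(aq); Q = [Ni²⁺]^1/[Cu⁺]^2.
From E = E° − (0.0592/n) log Q: log Q = (E° − E)·n/0.0592 = (+0.78 − (+0.626))·2/0.0592 = 5.2027.
So 2·log[Cu⁺] = 1·log(0.163) − log Q = -0.7878 − (5.2027) = -5.9905; log[Cu⁺] = -5.9905 / 2 = -2.9952; [Cu⁺] = 10^(-2.9952) ≈ 0.0010 M.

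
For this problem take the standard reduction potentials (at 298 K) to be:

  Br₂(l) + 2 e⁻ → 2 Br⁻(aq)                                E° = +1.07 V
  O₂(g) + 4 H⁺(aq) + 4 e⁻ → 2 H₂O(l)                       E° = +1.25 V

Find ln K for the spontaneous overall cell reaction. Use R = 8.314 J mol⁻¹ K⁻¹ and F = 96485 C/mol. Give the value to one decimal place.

28.0

Cathode: O₂/H₂O; anode: Br₂/Br⁻. E°cell = (+1.25) − (+1.07) = +0.18 V, with n = 4.
ΔG° = −nFE° = −RT ln K, so ln K = nFE°/(RT) = (4)(96485)(+0.18) / ((8.314)(298)) = 28.039.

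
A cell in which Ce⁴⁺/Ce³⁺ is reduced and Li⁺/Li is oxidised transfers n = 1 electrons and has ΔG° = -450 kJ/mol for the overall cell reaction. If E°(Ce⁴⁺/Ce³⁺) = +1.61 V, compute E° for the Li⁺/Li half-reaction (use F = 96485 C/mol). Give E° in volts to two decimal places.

E°cell = −ΔG°/(nF) = −(-450×10³)/((1)(96485)) = +4.664 V.
Since Ce⁴⁺/Ce³⁺ is the cathode and Li⁺/Li the anode, E°cell = E°(Ce⁴⁺/Ce³⁺) − E°(Li⁺/Li).
So E°(Li⁺/Li) = E°(Ce⁴⁺/Ce³⁺) − E°cell = (+1.61) − (+4.664) = -3.05 V.

-3.05 V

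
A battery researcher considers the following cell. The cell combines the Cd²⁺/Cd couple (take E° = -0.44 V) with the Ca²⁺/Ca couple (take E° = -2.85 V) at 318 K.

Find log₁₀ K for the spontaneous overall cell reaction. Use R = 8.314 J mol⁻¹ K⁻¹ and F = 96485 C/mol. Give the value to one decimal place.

76.4

Cathode: Cd²⁺/Cd; anode: Ca²⁺/Ca. E°cell = (-0.44) − (-2.85) = +2.41 V, with n = 2.
ΔG° = −nFE° = −RT ln K, so ln K = nFE°/(RT) = (2)(96485)(+2.41) / ((8.314)(318)) = 175.902.
log₁₀ K = 175.902 / ln 10 = 76.4.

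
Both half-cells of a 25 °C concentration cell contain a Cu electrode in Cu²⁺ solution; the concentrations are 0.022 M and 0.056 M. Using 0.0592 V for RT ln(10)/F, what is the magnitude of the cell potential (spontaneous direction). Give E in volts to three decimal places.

+0.012 V

For a concentration cell E°cell = 0. The 0.056 M side is the cathode (reduction is favoured where [Cu²⁺] is higher).
With n = 2, E = −(0.0592/2) log([Cu²⁺]ₐₙ/[Cu²⁺]꜀ₐₜ) = −(0.0592/2) log(0.022/0.056) = −(0.0592/2)(-0.406) = +0.012 V.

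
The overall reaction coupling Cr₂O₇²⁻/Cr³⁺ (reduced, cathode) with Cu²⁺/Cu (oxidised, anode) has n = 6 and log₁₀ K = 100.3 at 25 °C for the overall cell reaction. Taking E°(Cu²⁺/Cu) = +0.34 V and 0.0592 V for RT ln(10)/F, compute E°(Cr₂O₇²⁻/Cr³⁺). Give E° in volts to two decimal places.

+1.33 V

E°cell = (0.0592/n)·log K = (0.0592/6)(100.3) = +0.990 V.
Since Cr₂O₇²⁻/Cr³⁺ is the cathode and Cu²⁺/Cu the anode, E°cell = E°(Cr₂O₇²⁻/Cr³⁺) − E°(Cu²⁺/Cu).
So E°(Cr₂O₇²⁻/Cr³⁺) = E°cell + E°(Cu²⁺/Cu) = +0.990 + (+0.34) = +1.33 V.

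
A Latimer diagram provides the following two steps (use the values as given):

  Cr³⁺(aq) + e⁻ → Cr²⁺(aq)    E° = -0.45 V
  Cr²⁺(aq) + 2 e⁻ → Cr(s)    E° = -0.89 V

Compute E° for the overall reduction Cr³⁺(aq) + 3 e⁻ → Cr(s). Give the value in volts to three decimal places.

-0.743 V

Since ΔG° = −nFE° is additive over sequential reductions, n₃E°₃ = n₁E°₁ + n₂E°₂.
E°₃ = (1×-0.45 + 2×-0.89) / 3 = (-2.230) / 3 = -0.743 V.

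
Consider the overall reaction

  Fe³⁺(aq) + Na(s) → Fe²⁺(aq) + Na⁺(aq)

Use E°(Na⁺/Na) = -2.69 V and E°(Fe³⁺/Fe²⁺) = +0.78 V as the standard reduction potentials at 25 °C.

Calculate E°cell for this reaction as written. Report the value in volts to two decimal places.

The Fe³⁺/Fe²⁺ couple has the higher reduction potential, so it is the cathode; Na⁺/Na is oxidised at the anode.
E°cell = E°(cathode) − E°(anode) = (+0.78) − (-2.69) = +3.47 V.
Since E°cell > 0, the reaction is spontaneous under standard conditions.

+3.47 V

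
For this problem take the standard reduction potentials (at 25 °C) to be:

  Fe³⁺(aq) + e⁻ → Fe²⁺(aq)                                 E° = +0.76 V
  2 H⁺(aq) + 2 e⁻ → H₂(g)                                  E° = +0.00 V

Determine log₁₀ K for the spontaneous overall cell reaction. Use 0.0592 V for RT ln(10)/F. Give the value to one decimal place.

Cathode: Fe³⁺/Fe²⁺; anode: H⁺/H₂. E°cell = +0.76 V, n = 2.
log K = nE°cell / 0.0592 = (2)(+0.76) / 0.0592 = 25.7.

25.7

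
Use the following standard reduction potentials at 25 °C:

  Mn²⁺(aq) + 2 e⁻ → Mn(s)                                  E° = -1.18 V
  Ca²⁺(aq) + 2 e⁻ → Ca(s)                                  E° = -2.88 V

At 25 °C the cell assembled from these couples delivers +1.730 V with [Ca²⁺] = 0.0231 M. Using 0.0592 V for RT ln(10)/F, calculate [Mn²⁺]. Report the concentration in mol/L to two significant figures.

Mn²⁺/Mn is the cathode, Ca²⁺/Ca the anode: E°cell = +1.70 V, n = 2.
Overall reaction: Mn²⁺(aq) + Ca(s) → Mn(s) + Ca²⁺(aq); Q = [Ca²⁺]^1/[Mn²⁺]^1.
From E = E° − (0.0592/n) log Q: log Q = (E° − E)·n/0.0592 = (+1.70 − (+1.730))·2/0.0592 = -1.0135.
So 1·log[Mn²⁺] = 1·log(0.0231) − log Q = -1.6364 − (-1.0135) = -0.6229; [Mn²⁺] = 10^(-0.6229) ≈ 0.24 M.

0.24 M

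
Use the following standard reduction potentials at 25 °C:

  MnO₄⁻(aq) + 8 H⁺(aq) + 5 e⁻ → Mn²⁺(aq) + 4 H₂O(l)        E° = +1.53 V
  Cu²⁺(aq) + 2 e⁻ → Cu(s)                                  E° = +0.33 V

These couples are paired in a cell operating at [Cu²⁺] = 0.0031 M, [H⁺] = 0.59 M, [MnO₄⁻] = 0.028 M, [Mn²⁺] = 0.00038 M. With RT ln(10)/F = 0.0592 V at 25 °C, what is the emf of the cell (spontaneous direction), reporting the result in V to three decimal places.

+1.275 V

MnO₄⁻/Mn²⁺ is the cathode (higher E°), Cu²⁺/Cu the anode: E°cell = +1.53 − (+0.33) = +1.20 V, n = 10.
Overall: 2 MnO₄⁻(aq) + 16 H⁺(aq) + 5 Cu(s) → 2 Mn²⁺(aq) + 8 H₂O(l) + 5 Cu²⁺(aq)
Q = [Mn²⁺]^2·[Cu²⁺]^5 / ([MnO₄⁻]^2·[H⁺]^16); log Q = -12.612.
E = E° − (0.0592/n) log Q = +1.20 − (0.0592/10)(-12.612) = +1.275 V.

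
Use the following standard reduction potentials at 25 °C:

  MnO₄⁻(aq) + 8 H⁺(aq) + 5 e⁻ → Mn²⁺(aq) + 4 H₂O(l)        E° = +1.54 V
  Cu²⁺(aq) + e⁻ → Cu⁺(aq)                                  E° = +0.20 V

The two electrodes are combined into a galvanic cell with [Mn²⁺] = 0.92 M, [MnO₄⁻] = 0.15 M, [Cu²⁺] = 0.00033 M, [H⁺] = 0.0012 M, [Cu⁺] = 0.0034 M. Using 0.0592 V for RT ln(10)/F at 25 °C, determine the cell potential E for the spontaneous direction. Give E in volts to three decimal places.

+1.114 V

MnO₄⁻/Mn²⁺ is the cathode (higher E°), Cu²⁺/Cu⁺ the anode: E°cell = +1.54 − (+0.20) = +1.34 V, n = 5.
Overall: MnO₄⁻(aq) + 8 H⁺(aq) + 5 Cu⁺(aq) → Mn²⁺(aq) + 4 H₂O(l) + 5 Cu²⁺(aq)
Q = [Mn²⁺]·[Cu²⁺]^5 / ([MnO₄⁻]·[H⁺]^8·[Cu⁺]^5); log Q = 19.089.
E = E° − (0.0592/n) log Q = +1.34 − (0.0592/5)(19.089) = +1.114 V.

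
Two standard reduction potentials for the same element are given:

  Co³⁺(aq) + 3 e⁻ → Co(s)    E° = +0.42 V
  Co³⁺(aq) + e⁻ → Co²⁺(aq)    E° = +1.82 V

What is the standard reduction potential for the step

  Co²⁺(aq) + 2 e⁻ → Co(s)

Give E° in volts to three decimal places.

-0.280 V

Sequential free energies add, so n₃E°₃ = n₁E°₁ + n₂E°₂.
With n₃ = 3, and the known step contributing 1×(+1.82) V, the unknown satisfies 2·E° = 3×(+0.42) − 1×(+1.82) = -0.560.
E° = -0.560 / 2 = -0.280 V.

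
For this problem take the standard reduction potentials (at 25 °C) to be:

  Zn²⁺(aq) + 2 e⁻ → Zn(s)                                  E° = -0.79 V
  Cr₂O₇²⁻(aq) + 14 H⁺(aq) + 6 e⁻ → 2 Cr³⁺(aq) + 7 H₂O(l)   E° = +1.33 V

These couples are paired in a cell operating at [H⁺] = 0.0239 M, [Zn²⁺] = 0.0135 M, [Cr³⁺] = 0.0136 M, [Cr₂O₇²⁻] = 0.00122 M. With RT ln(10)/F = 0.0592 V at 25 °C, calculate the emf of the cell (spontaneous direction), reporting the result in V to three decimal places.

+1.959 V

Cr₂O₇²⁻/Cr³⁺ is the cathode (higher E°), Zn²⁺/Zn the anode: E°cell = +1.33 − (-0.79) = +2.12 V, n = 6.
Overall: Cr₂O₇²⁻(aq) + 14 H⁺(aq) + 3 Zn(s) → 2 Cr³⁺(aq) + 7 H₂O(l) + 3 Zn²⁺(aq)
Q = [Cr³⁺]^2·[Zn²⁺]^3 / ([Cr₂O₇²⁻]·[H⁺]^14); log Q = 16.274.
E = E° − (0.0592/n) log Q = +2.12 − (0.0592/6)(16.274) = +1.959 V.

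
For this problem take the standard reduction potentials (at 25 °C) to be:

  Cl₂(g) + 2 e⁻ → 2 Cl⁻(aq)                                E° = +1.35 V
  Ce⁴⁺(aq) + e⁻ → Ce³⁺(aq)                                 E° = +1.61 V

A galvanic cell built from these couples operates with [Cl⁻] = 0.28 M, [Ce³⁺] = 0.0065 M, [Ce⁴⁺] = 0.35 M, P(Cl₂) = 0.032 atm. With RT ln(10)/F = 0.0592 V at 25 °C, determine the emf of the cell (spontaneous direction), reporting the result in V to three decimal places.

+0.374 V

Ce⁴⁺/Ce³⁺ is the cathode (higher E°), Cl₂/Cl⁻ the anode: E°cell = +1.61 − (+1.35) = +0.26 V, n = 2.
Overall: 2 Ce⁴⁺(aq) + 2 Cl⁻(aq) → 2 Ce³⁺(aq) + Cl₂(g)
Q = [Ce³⁺]^2·P(Cl₂) / ([Ce⁴⁺]^2·[Cl⁻]^2); log Q = -3.851.
E = E° − (0.0592/n) log Q = +0.26 − (0.0592/2)(-3.851) = +0.374 V.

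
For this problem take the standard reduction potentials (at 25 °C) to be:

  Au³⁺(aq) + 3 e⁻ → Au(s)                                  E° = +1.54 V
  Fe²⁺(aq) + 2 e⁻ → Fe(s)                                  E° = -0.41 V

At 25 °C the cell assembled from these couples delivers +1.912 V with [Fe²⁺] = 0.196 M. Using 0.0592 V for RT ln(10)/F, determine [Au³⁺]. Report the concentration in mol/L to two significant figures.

0.0010 M

Au³⁺/Au is the cathode, Fe²⁺/Fe the anode: E°cell = +1.95 V, n = 6.
Overall reaction: 2 Au³⁺(aq) + 3 Fe(s) → 2 Au(s) + 3 Fe²⁺(aq); Q = [Fe²⁺]^3/[Au³⁺]^2.
From E = E° − (0.0592/n) log Q: log Q = (E° − E)·n/0.0592 = (+1.95 − (+1.912))·6/0.0592 = 3.8514.
So 2·log[Au³⁺] = 3·log(0.196) − log Q = -2.1232 − (3.8514) = -5.9746; log[Au³⁺] = -5.9746 / 2 = -2.9873; [Au³⁺] = 10^(-2.9873) ≈ 0.0010 M.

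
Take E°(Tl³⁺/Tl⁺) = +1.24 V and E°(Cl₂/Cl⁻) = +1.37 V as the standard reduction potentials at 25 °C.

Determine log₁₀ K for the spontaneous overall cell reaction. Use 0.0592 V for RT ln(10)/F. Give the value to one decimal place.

4.4

Cathode: Cl₂/Cl⁻; anode: Tl³⁺/Tl⁺. E°cell = +0.13 V, n = 2.
log K = nE°cell / 0.0592 = (2)(+0.13) / 0.0592 = 4.4.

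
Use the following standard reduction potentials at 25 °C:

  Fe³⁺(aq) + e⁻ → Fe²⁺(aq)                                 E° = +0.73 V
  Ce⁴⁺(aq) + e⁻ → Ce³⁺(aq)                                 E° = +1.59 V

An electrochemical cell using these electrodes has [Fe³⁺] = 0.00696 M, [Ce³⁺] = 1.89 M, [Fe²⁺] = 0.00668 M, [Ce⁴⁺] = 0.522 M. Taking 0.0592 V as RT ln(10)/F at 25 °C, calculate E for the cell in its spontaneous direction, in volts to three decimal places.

+0.826 V

Ce⁴⁺/Ce³⁺ is the cathode (higher E°), Fe³⁺/Fe²⁺ the anode: E°cell = +1.59 − (+0.73) = +0.86 V, n = 1.
Overall: Ce⁴⁺(aq) + Fe²⁺(aq) → Ce³⁺(aq) + Fe³⁺(aq)
Q = [Ce³⁺]·[Fe³⁺] / ([Ce⁴⁺]·[Fe²⁺]); log Q = 0.577.
E = E° − (0.0592/n) log Q = +0.86 − (0.0592/1)(0.577) = +0.826 V.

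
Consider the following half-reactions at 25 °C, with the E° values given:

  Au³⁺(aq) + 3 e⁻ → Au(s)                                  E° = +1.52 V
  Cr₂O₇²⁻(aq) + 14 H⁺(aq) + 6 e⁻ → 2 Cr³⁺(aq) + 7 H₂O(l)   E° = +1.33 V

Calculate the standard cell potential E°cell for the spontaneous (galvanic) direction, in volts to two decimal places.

+0.19 V

The Au³⁺/Au couple has the higher reduction potential, so it is the cathode; Cr₂O₇²⁻/Cr³⁺ is oxidised at the anode.
E°cell = E°(cathode) − E°(anode) = (+1.52) − (+1.33) = +0.19 V.
Since E°cell > 0, the reaction is spontaneous under standard conditions.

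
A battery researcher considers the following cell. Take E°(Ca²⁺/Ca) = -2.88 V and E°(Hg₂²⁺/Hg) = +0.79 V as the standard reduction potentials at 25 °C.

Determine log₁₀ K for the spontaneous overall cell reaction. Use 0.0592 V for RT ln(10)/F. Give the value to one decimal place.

124.0

Cathode: Hg₂²⁺/Hg; anode: Ca²⁺/Ca. E°cell = +3.67 V, n = 2.
log K = nE°cell / 0.0592 = (2)(+3.67) / 0.0592 = 124.0.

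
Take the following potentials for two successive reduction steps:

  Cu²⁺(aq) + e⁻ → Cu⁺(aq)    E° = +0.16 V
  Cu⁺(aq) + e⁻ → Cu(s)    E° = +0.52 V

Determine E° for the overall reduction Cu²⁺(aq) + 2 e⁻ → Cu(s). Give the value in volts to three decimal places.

Adding the free-energy changes (−nFE°) of the two steps gives −n₃FE°₃ = −n₁FE°₁ − n₂FE°₂.
E°₃ = (1×+0.16 + 1×+0.52) / 2 = (+0.680) / 2 = +0.340 V.

+0.340 V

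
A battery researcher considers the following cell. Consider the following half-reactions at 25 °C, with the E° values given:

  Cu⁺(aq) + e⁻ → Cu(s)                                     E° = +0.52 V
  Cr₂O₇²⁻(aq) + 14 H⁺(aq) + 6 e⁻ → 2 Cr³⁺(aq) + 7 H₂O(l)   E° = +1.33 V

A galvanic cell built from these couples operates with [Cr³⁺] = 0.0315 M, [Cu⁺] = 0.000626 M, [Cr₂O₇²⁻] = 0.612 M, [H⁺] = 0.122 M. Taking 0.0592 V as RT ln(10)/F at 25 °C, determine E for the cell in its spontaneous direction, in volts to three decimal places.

+0.901 V

Cr₂O₇²⁻/Cr³⁺ is the cathode (higher E°), Cu⁺/Cu the anode: E°cell = +1.33 − (+0.52) = +0.81 V, n = 6.
Overall: Cr₂O₇²⁻(aq) + 14 H⁺(aq) + 6 Cu(s) → 2 Cr³⁺(aq) + 7 H₂O(l) + 6 Cu⁺(aq)
Q = [Cr³⁺]^2·[Cu⁺]^6 / ([Cr₂O₇²⁻]·[H⁺]^14); log Q = -9.220.
E = E° − (0.0592/n) log Q = +0.81 − (0.0592/6)(-9.220) = +0.901 V.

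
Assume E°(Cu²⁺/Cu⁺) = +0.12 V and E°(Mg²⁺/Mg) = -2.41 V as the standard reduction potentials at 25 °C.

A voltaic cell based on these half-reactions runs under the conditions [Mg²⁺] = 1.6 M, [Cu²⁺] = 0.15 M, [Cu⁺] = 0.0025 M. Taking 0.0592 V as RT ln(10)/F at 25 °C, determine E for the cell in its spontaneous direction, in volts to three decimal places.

+2.629 V

Cu²⁺/Cu⁺ is the cathode (higher E°), Mg²⁺/Mg the anode: E°cell = +0.12 − (-2.41) = +2.53 V, n = 2.
Overall: 2 Cu²⁺(aq) + Mg(s) → 2 Cu⁺(aq) + Mg²⁺(aq)
Q = [Cu⁺]^2·[Mg²⁺] / ([Cu²⁺]^2); log Q = -3.352.
E = E° − (0.0592/n) log Q = +2.53 − (0.0592/2)(-3.352) = +2.629 V.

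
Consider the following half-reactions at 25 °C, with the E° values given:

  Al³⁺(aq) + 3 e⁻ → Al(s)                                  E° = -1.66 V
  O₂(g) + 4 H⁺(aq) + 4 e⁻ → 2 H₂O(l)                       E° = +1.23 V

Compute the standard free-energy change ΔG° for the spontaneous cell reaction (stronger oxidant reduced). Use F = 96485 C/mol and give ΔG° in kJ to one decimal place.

-3346.1 kJ

O₂/H₂O (E° = +1.23 V) is the cathode; Al³⁺/Al (E° = -1.66 V) is the anode, so E°cell = +2.89 V.
Balancing electrons gives n = 12 (lcm of 4 and 3).
ΔG° = −nFE° = −(12)(96485)(+2.89) = -3,346,100 J = -3346.1 kJ.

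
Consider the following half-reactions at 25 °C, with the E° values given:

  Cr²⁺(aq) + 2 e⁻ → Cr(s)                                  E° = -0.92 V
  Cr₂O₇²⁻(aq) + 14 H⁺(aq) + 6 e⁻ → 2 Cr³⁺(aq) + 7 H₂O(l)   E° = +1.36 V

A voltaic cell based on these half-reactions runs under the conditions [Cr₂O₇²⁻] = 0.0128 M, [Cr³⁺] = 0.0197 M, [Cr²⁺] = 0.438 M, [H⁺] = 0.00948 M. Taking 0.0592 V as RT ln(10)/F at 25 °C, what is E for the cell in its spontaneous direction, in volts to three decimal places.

Cr₂O₇²⁻/Cr³⁺ is the cathode (higher E°), Cr²⁺/Cr the anode: E°cell = +1.36 − (-0.92) = +2.28 V, n = 6.
Overall: Cr₂O₇²⁻(aq) + 14 H⁺(aq) + 3 Cr(s) → 2 Cr³⁺(aq) + 7 H₂O(l) + 3 Cr²⁺(aq)
Q = [Cr³⁺]^2·[Cr²⁺]^3 / ([Cr₂O₇²⁻]·[H⁺]^14); log Q = 25.731.
E = E° − (0.0592/n) log Q = +2.28 − (0.0592/6)(25.731) = +2.026 V.

+2.026 V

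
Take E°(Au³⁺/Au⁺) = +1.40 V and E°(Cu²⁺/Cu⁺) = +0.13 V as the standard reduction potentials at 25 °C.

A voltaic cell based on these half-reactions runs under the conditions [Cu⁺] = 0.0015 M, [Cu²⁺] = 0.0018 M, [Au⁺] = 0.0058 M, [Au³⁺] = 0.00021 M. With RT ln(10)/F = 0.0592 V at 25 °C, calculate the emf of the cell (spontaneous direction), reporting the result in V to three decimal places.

Au³⁺/Au⁺ is the cathode (higher E°), Cu²⁺/Cu⁺ the anode: E°cell = +1.40 − (+0.13) = +1.27 V, n = 2.
Overall: Au³⁺(aq) + 2 Cu⁺(aq) → Au⁺(aq) + 2 Cu²⁺(aq)
Q = [Au⁺]·[Cu²⁺]^2 / ([Au³⁺]·[Cu⁺]^2); log Q = 1.600.
E = E° − (0.0592/n) log Q = +1.27 − (0.0592/2)(1.600) = +1.223 V.

+1.223 V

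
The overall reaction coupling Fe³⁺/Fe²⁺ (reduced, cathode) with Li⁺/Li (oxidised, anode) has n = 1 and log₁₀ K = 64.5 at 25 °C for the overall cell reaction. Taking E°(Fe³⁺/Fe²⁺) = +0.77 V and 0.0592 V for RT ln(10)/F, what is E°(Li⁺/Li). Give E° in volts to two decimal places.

-3.05 V

E°cell = (0.0592/n)·log K = (0.0592/1)(64.5) = +3.818 V.
Since Fe³⁺/Fe²⁺ is the cathode and Li⁺/Li the anode, E°cell = E°(Fe³⁺/Fe²⁺) − E°(Li⁺/Li).
So E°(Li⁺/Li) = E°(Fe³⁺/Fe²⁺) − E°cell = (+0.77) − (+3.818) = -3.05 V.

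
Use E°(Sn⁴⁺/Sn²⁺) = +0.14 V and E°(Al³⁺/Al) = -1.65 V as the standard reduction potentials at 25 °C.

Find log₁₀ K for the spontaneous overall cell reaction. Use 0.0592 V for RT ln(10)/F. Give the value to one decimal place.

Cathode: Sn⁴⁺/Sn²⁺; anode: Al³⁺/Al. E°cell = +1.79 V, n = 6.
log K = nE°cell / 0.0592 = (6)(+1.79) / 0.0592 = 181.4.

181.4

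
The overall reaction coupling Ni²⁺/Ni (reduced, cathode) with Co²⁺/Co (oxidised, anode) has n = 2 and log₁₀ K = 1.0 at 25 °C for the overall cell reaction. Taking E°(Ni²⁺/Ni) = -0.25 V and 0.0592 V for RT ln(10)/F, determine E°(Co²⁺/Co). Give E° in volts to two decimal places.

E°cell = (0.0592/n)·log K = (0.0592/2)(1.0) = +0.030 V.
Since Ni²⁺/Ni is the cathode and Co²⁺/Co the anode, E°cell = E°(Ni²⁺/Ni) − E°(Co²⁺/Co).
So E°(Co²⁺/Co) = E°(Ni²⁺/Ni) − E°cell = (-0.25) − (+0.030) = -0.28 V.

-0.28 V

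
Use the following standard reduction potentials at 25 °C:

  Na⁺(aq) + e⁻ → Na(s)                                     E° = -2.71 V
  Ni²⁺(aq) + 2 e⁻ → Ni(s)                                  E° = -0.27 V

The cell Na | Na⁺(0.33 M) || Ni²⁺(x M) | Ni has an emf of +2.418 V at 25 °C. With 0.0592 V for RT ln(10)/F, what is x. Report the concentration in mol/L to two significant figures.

Ni²⁺/Ni is the cathode, Na⁺/Na the anode: E°cell = +2.44 V, n = 2.
Overall reaction: Ni²⁺(aq) + 2 Na(s) → Ni(s) + 2 Na⁺(aq); Q = [Na⁺]^2/[Ni²⁺]^1.
From E = E° − (0.0592/n) log Q: log Q = (E° − E)·n/0.0592 = (+2.44 − (+2.418))·2/0.0592 = 0.7432.
So 1·log[Ni²⁺] = 2·log(0.33) − log Q = -0.9630 − (0.7432) = -1.7062; [Ni²⁺] = 10^(-1.7062) ≈ 0.020 M.

0.020 M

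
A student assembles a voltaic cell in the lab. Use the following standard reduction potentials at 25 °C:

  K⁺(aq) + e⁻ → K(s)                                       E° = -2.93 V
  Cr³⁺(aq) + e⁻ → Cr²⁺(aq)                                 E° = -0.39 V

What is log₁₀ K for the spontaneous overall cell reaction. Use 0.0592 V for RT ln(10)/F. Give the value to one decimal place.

42.9

Cathode: Cr³⁺/Cr²⁺; anode: K⁺/K. E°cell = +2.54 V, n = 1.
log K = nE°cell / 0.0592 = (1)(+2.54) / 0.0592 = 42.9.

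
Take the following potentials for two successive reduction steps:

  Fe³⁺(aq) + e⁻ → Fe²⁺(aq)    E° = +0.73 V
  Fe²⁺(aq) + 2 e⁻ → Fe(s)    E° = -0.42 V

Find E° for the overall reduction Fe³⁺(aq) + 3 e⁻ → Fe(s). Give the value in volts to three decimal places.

-0.037 V

Standard free energies of sequential steps add: ΔG°₃ = ΔG°₁ + ΔG°₂, so n₃E°₃ = n₁E°₁ + n₂E°₂.
E°₃ = (1×+0.73 + 2×-0.42) / 3 = (-0.110) / 3 = -0.037 V.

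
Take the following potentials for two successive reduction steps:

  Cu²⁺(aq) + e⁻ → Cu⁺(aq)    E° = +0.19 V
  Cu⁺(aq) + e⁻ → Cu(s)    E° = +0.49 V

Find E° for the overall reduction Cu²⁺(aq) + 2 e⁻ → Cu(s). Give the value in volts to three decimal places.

+0.340 V

Since ΔG° = −nFE° is additive over sequential reductions, n₃E°₃ = n₁E°₁ + n₂E°₂.
E°₃ = (1×+0.19 + 1×+0.49) / 2 = (+0.680) / 2 = +0.340 V.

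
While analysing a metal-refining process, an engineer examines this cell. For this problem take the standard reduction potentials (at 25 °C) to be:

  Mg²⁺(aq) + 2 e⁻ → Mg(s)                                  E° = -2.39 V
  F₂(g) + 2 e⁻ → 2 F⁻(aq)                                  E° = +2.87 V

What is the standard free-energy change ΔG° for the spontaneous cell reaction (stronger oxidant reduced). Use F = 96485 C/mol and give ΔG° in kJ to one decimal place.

F₂/F⁻ (E° = +2.87 V) is the cathode; Mg²⁺/Mg (E° = -2.39 V) is the anode, so E°cell = +5.26 V.
Balancing electrons gives n = 2 (lcm of 2 and 2).
ΔG° = −nFE° = −(2)(96485)(+5.26) = -1,015,022 J = -1015.0 kJ.

-1015.0 kJ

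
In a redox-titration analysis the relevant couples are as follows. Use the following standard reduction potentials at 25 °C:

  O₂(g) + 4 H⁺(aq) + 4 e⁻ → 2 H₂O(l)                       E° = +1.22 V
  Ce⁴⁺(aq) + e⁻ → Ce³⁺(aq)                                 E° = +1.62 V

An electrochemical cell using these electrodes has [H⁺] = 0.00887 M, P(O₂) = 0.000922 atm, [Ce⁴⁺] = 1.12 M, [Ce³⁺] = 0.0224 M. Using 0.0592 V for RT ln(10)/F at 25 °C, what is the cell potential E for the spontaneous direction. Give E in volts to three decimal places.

+0.667 V

Ce⁴⁺/Ce³⁺ is the cathode (higher E°), O₂/H₂O the anode: E°cell = +1.62 − (+1.22) = +0.40 V, n = 4.
Overall: 4 Ce⁴⁺(aq) + 2 H₂O(l) → 4 Ce³⁺(aq) + O₂(g) + 4 H⁺(aq)
Q = [Ce³⁺]^4·P(O₂)·[H⁺]^4 / ([Ce⁴⁺]^4); log Q = -18.039.
E = E° − (0.0592/n) log Q = +0.40 − (0.0592/4)(-18.039) = +0.667 V.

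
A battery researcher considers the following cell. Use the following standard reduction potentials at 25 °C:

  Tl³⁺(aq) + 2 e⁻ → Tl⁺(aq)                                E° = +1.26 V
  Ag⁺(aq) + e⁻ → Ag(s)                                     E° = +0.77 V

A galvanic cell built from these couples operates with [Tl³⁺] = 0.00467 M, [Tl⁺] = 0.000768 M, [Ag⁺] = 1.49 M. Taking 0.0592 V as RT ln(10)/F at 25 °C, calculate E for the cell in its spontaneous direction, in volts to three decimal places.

Tl³⁺/Tl⁺ is the cathode (higher E°), Ag⁺/Ag the anode: E°cell = +1.26 − (+0.77) = +0.49 V, n = 2.
Overall: Tl³⁺(aq) + 2 Ag(s) → Tl⁺(aq) + 2 Ag⁺(aq)
Q = [Tl⁺]·[Ag⁺]^2 / ([Tl³⁺]); log Q = -0.438.
E = E° − (0.0592/n) log Q = +0.49 − (0.0592/2)(-0.438) = +0.503 V.

+0.503 V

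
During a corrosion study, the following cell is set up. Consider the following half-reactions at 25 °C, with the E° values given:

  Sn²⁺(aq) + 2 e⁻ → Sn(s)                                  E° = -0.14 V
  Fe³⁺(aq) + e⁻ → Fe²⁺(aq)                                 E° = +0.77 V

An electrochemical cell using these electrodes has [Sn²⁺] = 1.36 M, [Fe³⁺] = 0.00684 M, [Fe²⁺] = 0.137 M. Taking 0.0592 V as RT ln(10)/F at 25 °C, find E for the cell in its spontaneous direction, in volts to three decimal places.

+0.829 V

Fe³⁺/Fe²⁺ is the cathode (higher E°), Sn²⁺/Sn the anode: E°cell = +0.77 − (-0.14) = +0.91 V, n = 2.
Overall: 2 Fe³⁺(aq) + Sn(s) → 2 Fe²⁺(aq) + Sn²⁺(aq)
Q = [Fe²⁺]^2·[Sn²⁺] / ([Fe³⁺]^2); log Q = 2.737.
E = E° − (0.0592/n) log Q = +0.91 − (0.0592/2)(2.737) = +0.829 V.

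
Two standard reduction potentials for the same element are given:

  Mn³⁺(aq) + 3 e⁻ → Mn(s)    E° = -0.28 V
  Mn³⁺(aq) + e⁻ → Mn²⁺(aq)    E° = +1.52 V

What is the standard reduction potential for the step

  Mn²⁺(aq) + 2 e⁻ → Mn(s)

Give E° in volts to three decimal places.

Sequential free energies add, so n₃E°₃ = n₁E°₁ + n₂E°₂.
With n₃ = 3, and the known step contributing 1×(+1.52) V, the unknown satisfies 2·E° = 3×(-0.28) − 1×(+1.52) = -2.360.
E° = -2.360 / 2 = -1.180 V.

-1.180 V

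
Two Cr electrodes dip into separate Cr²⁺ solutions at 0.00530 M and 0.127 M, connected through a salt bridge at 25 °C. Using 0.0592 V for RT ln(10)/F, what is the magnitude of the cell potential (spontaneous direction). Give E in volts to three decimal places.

+0.041 V

For a concentration cell E°cell = 0. The 0.127 M side is the cathode (reduction is favoured where [Cr²⁺] is higher).
With n = 2, E = −(0.0592/2) log([Cr²⁺]ₐₙ/[Cr²⁺]꜀ₐₜ) = −(0.0592/2) log(0.0053/0.127) = −(0.0592/2)(-1.380) = +0.041 V.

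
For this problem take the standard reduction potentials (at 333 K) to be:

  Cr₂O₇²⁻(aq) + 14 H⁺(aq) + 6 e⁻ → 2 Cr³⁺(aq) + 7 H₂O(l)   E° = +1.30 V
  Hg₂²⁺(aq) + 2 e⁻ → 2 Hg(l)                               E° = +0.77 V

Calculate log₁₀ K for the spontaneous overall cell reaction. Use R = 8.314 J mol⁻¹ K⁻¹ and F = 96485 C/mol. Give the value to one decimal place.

48.1

Cathode: Cr₂O₇²⁻/Cr³⁺; anode: Hg₂²⁺/Hg. E°cell = (+1.30) − (+0.77) = +0.53 V, with n = 6.
ΔG° = −nFE° = −RT ln K, so ln K = nFE°/(RT) = (6)(96485)(+0.53) / ((8.314)(333)) = 110.824.
log₁₀ K = 110.824 / ln 10 = 48.1.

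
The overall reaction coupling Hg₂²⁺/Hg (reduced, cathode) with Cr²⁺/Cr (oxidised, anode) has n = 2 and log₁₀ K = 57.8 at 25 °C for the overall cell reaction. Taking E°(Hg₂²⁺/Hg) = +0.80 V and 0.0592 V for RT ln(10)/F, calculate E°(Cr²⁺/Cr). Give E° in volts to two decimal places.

E°cell = (0.0592/n)·log K = (0.0592/2)(57.8) = +1.711 V.
Since Hg₂²⁺/Hg is the cathode and Cr²⁺/Cr the anode, E°cell = E°(Hg₂²⁺/Hg) − E°(Cr²⁺/Cr).
So E°(Cr²⁺/Cr) = E°(Hg₂²⁺/Hg) − E°cell = (+0.80) − (+1.711) = -0.91 V.

-0.91 V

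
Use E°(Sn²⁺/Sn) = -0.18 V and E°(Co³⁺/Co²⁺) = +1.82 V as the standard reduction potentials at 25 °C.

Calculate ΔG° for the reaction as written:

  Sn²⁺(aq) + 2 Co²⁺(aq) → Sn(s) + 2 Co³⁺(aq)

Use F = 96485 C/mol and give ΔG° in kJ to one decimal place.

As written, Sn²⁺/Sn is reduced (cathode) and Co³⁺/Co²⁺ is oxidised (anode), so E°cell = (-0.18) − (+1.82) = -2.00 V.
Balancing electrons gives n = 2.
ΔG° = −nFE° = −(2)(96485)(-2.00) = 385,940 J = +385.9 kJ.

+385.9 kJ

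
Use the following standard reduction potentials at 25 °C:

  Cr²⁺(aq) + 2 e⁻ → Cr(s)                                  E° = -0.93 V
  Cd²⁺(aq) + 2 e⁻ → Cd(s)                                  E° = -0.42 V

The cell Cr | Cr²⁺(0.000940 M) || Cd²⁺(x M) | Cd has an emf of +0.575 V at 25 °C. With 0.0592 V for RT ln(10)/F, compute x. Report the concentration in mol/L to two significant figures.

Cd²⁺/Cd is the cathode, Cr²⁺/Cr the anode: E°cell = +0.51 V, n = 2.
Overall reaction: Cd²⁺(aq) + Cr(s) → Cd(s) + Cr²⁺(aq); Q = [Cr²⁺]^1/[Cd²⁺]^1.
From E = E° − (0.0592/n) log Q: log Q = (E° − E)·n/0.0592 = (+0.51 − (+0.575))·2/0.0592 = -2.1959.
So 1·log[Cd²⁺] = 1·log(0.00094) − log Q = -3.0269 − (-2.1959) = -0.8310; [Cd²⁺] = 10^(-0.8310) ≈ 0.15 M.

0.15 M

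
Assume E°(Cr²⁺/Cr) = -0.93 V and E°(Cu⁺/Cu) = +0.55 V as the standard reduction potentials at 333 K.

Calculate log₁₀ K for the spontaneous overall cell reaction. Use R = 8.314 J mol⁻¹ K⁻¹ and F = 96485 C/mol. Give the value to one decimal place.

Cathode: Cu⁺/Cu; anode: Cr²⁺/Cr. E°cell = (+0.55) − (-0.93) = +1.48 V, with n = 2.
ΔG° = −nFE° = −RT ln K, so ln K = nFE°/(RT) = (2)(96485)(+1.48) / ((8.314)(333)) = 103.157.
log₁₀ K = 103.157 / ln 10 = 44.8.

44.8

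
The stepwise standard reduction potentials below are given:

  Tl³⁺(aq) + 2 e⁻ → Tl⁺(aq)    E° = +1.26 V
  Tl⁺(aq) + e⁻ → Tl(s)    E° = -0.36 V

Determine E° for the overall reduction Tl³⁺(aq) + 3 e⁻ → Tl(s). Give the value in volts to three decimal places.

Standard free energies of sequential steps add: ΔG°₃ = ΔG°₁ + ΔG°₂, so n₃E°₃ = n₁E°₁ + n₂E°₂.
E°₃ = (2×+1.26 + 1×-0.36) / 3 = (+2.160) / 3 = +0.720 V.

+0.720 V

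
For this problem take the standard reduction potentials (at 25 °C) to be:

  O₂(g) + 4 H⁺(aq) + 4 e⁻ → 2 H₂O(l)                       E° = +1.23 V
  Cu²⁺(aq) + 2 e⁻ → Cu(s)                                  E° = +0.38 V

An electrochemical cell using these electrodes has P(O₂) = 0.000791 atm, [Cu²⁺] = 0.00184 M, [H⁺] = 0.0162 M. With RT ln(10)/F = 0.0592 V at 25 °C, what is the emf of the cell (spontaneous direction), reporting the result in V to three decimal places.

O₂/H₂O is the cathode (higher E°), Cu²⁺/Cu the anode: E°cell = +1.23 − (+0.38) = +0.85 V, n = 4.
Overall: O₂(g) + 4 H⁺(aq) + 2 Cu(s) → 2 H₂O(l) + 2 Cu²⁺(aq)
Q = [Cu²⁺]^2 / (P(O₂)·[H⁺]^4); log Q = 4.793.
E = E° − (0.0592/n) log Q = +0.85 − (0.0592/4)(4.793) = +0.779 V.

+0.779 V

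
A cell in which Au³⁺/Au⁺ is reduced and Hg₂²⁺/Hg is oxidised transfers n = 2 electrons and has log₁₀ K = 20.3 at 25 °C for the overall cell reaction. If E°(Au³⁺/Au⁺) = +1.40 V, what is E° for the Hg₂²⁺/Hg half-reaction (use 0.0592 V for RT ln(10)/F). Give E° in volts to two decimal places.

E°cell = (0.0592/n)·log K = (0.0592/2)(20.3) = +0.601 V.
Since Au³⁺/Au⁺ is the cathode and Hg₂²⁺/Hg the anode, E°cell = E°(Au³⁺/Au⁺) − E°(Hg₂²⁺/Hg).
So E°(Hg₂²⁺/Hg) = E°(Au³⁺/Au⁺) − E°cell = (+1.40) − (+0.601) = +0.80 V.

+0.80 V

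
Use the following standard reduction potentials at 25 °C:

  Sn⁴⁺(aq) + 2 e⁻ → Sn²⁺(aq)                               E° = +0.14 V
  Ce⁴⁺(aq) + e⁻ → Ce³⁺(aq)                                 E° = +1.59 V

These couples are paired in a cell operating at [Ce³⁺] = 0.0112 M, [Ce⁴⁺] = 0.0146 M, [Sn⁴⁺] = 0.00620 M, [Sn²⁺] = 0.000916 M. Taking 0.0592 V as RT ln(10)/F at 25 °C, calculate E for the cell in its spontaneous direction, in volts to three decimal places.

Ce⁴⁺/Ce³⁺ is the cathode (higher E°), Sn⁴⁺/Sn²⁺ the anode: E°cell = +1.59 − (+0.14) = +1.45 V, n = 2.
Overall: 2 Ce⁴⁺(aq) + Sn²⁺(aq) → 2 Ce³⁺(aq) + Sn⁴⁺(aq)
Q = [Ce³⁺]^2·[Sn⁴⁺] / ([Ce⁴⁺]^2·[Sn²⁺]); log Q = 0.600.
E = E° − (0.0592/n) log Q = +1.45 − (0.0592/2)(0.600) = +1.432 V.

+1.432 V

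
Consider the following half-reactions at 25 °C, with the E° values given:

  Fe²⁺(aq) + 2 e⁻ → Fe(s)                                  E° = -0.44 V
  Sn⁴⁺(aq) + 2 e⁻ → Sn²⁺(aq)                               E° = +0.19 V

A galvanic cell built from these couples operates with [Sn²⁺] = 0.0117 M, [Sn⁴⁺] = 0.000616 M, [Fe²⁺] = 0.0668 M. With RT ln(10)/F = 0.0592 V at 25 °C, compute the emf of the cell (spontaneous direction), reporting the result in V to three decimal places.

Sn⁴⁺/Sn²⁺ is the cathode (higher E°), Fe²⁺/Fe the anode: E°cell = +0.19 − (-0.44) = +0.63 V, n = 2.
Overall: Sn⁴⁺(aq) + Fe(s) → Sn²⁺(aq) + Fe²⁺(aq)
Q = [Sn²⁺]·[Fe²⁺] / ([Sn⁴⁺]); log Q = 0.103.
E = E° − (0.0592/n) log Q = +0.63 − (0.0592/2)(0.103) = +0.627 V.

+0.627 V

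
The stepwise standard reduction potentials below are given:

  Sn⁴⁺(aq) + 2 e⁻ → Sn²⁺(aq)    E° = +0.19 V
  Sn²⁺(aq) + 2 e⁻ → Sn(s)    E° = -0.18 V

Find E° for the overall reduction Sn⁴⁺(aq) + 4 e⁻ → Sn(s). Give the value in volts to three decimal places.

+0.005 V

Since ΔG° = −nFE° is additive over sequential reductions, n₃E°₃ = n₁E°₁ + n₂E°₂.
E°₃ = (2×+0.19 + 2×-0.18) / 4 = (+0.020) / 4 = +0.005 V.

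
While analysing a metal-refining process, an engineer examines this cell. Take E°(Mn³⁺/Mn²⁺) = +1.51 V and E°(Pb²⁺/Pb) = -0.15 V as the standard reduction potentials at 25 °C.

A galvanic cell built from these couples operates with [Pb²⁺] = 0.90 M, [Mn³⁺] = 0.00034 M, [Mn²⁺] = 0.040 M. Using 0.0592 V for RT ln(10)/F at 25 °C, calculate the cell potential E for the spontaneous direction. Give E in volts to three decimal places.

Mn³⁺/Mn²⁺ is the cathode (higher E°), Pb²⁺/Pb the anode: E°cell = +1.51 − (-0.15) = +1.66 V, n = 2.
Overall: 2 Mn³⁺(aq) + Pb(s) → 2 Mn²⁺(aq) + Pb²⁺(aq)
Q = [Mn²⁺]^2·[Pb²⁺] / ([Mn³⁺]^2); log Q = 4.095.
E = E° − (0.0592/n) log Q = +1.66 − (0.0592/2)(4.095) = +1.539 V.

+1.539 V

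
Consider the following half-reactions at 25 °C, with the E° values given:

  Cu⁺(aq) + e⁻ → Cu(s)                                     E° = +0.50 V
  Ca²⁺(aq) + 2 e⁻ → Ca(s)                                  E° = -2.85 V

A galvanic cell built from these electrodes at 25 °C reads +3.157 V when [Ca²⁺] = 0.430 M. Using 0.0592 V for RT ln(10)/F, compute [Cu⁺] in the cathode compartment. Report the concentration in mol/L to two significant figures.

0.00036 M

Cu⁺/Cu is the cathode, Ca²⁺/Ca the anode: E°cell = +3.35 V, n = 2.
Overall reaction: 2 Cu⁺(aq) + Ca(s) → 2 Cu(s) + Ca²⁺(aq); Q = [Ca²⁺]^1/[Cu⁺]^2.
From E = E° − (0.0592/n) log Q: log Q = (E° − E)·n/0.0592 = (+3.35 − (+3.157))·2/0.0592 = 6.5203.
So 2·log[Cu⁺] = 1·log(0.43) − log Q = -0.3665 − (6.5203) = -6.8868; log[Cu⁺] = -6.8868 / 2 = -3.4434; [Cu⁺] = 10^(-3.4434) ≈ 0.00036 M.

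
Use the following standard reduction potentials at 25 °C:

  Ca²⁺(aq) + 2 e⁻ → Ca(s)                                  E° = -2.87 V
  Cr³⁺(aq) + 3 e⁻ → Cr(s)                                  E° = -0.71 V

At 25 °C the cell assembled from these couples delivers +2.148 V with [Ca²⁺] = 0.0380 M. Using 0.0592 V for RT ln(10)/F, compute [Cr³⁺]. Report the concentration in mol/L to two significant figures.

0.0018 M

Cr³⁺/Cr is the cathode, Ca²⁺/Ca the anode: E°cell = +2.16 V, n = 6.
Overall reaction: 2 Cr³⁺(aq) + 3 Ca(s) → 2 Cr(s) + 3 Ca²⁺(aq); Q = [Ca²⁺]^3/[Cr³⁺]^2.
From E = E° − (0.0592/n) log Q: log Q = (E° − E)·n/0.0592 = (+2.16 − (+2.148))·6/0.0592 = 1.2162.
So 2·log[Cr³⁺] = 3·log(0.038) − log Q = -4.2606 − (1.2162) = -5.4768; log[Cr³⁺] = -5.4768 / 2 = -2.7384; [Cr³⁺] = 10^(-2.7384) ≈ 0.0018 M.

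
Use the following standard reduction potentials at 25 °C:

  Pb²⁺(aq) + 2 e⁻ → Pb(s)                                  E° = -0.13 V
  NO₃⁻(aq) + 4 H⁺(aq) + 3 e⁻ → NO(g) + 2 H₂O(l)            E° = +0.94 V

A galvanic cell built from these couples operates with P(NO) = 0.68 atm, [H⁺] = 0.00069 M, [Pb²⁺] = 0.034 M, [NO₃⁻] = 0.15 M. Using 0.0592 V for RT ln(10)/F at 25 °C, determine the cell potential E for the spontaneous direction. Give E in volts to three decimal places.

NO₃⁻/NO is the cathode (higher E°), Pb²⁺/Pb the anode: E°cell = +0.94 − (-0.13) = +1.07 V, n = 6.
Overall: 2 NO₃⁻(aq) + 8 H⁺(aq) + 3 Pb(s) → 2 NO(g) + 4 H₂O(l) + 3 Pb²⁺(aq)
Q = P(NO)^2·[Pb²⁺]^3 / ([NO₃⁻]^2·[H⁺]^8); log Q = 22.196.
E = E° − (0.0592/n) log Q = +1.07 − (0.0592/6)(22.196) = +0.851 V.

+0.851 V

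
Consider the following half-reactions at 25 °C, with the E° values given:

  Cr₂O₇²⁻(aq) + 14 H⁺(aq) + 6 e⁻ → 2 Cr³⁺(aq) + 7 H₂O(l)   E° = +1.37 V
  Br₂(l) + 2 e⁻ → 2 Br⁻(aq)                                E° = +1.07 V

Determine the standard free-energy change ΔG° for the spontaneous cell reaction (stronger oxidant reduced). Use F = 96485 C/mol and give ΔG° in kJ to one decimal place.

-173.7 kJ

Cr₂O₇²⁻/Cr³⁺ (E° = +1.37 V) is the cathode; Br₂/Br⁻ (E° = +1.07 V) is the anode, so E°cell = +0.30 V.
Balancing electrons gives n = 6 (lcm of 6 and 2).
ΔG° = −nFE° = −(6)(96485)(+0.30) = -173,673 J = -173.7 kJ.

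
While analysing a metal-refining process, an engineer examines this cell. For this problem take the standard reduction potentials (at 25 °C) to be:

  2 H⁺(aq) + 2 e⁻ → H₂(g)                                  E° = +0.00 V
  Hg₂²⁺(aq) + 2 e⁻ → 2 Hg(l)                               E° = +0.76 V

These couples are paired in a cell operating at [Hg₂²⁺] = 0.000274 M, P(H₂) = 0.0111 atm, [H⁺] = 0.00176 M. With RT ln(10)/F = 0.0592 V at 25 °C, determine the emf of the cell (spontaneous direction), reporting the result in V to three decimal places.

Hg₂²⁺/Hg is the cathode (higher E°), H⁺/H₂ the anode: E°cell = +0.76 − (+0.00) = +0.76 V, n = 2.
Overall: Hg₂²⁺(aq) + H₂(g) → 2 Hg(l) + 2 H⁺(aq)
Q = [H⁺]^2 / ([Hg₂²⁺]·P(H₂)); log Q = 0.008.
E = E° − (0.0592/n) log Q = +0.76 − (0.0592/2)(0.008) = +0.760 V.

+0.760 V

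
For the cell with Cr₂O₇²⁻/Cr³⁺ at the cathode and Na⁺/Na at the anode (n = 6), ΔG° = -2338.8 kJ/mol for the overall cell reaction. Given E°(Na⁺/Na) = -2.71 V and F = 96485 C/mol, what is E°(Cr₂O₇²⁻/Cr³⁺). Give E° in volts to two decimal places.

+1.33 V

E°cell = −ΔG°/(nF) = −(-2338.8×10³)/((6)(96485)) = +4.040 V.
Since Cr₂O₇²⁻/Cr³⁺ is the cathode and Na⁺/Na the anode, E°cell = E°(Cr₂O₇²⁻/Cr³⁺) − E°(Na⁺/Na).
So E°(Cr₂O₇²⁻/Cr³⁺) = E°cell + E°(Na⁺/Na) = +4.040 + (-2.71) = +1.33 V.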